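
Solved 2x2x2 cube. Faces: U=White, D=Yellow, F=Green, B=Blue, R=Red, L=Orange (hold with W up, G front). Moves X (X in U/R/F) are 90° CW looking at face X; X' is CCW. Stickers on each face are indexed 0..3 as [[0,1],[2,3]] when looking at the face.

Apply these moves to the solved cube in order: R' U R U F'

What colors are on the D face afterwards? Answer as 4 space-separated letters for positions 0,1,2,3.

Answer: G O Y O

Derivation:
After move 1 (R'): R=RRRR U=WBWB F=GWGW D=YGYG B=YBYB
After move 2 (U): U=WWBB F=RRGW R=YBRR B=OOYB L=GWOO
After move 3 (R): R=RYRB U=WRBW F=RGGG D=YYYO B=BOWB
After move 4 (U): U=BWWR F=RYGG R=BORB B=GWWB L=RGOO
After move 5 (F'): F=YGRG U=BWBR R=YOYB D=GOYO L=RROW
Query: D face = GOYO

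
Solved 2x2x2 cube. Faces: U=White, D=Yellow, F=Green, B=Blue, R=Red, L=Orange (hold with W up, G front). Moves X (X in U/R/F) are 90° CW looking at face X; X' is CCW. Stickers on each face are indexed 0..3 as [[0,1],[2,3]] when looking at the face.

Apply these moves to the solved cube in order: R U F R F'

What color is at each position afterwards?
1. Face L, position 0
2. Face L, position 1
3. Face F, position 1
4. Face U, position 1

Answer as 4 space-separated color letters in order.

After move 1 (R): R=RRRR U=WGWG F=GYGY D=YBYB B=WBWB
After move 2 (U): U=WWGG F=RRGY R=WBRR B=OOWB L=GYOO
After move 3 (F): F=GRYR U=WWOY R=GBGR D=RWYB L=GYOB
After move 4 (R): R=GGRB U=WROR F=GWYB D=RWYO B=YOWB
After move 5 (F'): F=WBGY U=WRGR R=WGRB D=YBYO L=GROO
Query 1: L[0] = G
Query 2: L[1] = R
Query 3: F[1] = B
Query 4: U[1] = R

Answer: G R B R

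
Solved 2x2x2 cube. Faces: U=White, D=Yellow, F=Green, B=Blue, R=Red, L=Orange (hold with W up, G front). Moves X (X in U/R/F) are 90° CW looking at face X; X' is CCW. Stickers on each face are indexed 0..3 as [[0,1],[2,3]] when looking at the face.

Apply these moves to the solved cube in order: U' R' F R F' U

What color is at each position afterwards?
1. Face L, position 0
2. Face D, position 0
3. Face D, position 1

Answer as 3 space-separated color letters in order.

After move 1 (U'): U=WWWW F=OOGG R=GGRR B=RRBB L=BBOO
After move 2 (R'): R=GRGR U=WBWR F=OWGW D=YOYG B=YRYB
After move 3 (F): F=GOWW U=WBOB R=WRRR D=GGYG L=BYOO
After move 4 (R): R=RWRR U=WOOW F=GGWG D=GYYY B=BRBB
After move 5 (F'): F=GGGW U=WORR R=YWGR D=YOYY L=BWOO
After move 6 (U): U=RWRO F=YWGW R=BRGR B=BWBB L=GGOO
Query 1: L[0] = G
Query 2: D[0] = Y
Query 3: D[1] = O

Answer: G Y O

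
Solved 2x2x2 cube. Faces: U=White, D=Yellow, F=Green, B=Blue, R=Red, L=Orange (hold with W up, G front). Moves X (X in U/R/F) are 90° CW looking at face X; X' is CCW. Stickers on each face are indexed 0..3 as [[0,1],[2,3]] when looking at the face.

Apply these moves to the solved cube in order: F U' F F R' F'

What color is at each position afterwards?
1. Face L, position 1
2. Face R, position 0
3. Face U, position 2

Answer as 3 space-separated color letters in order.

Answer: W G G

Derivation:
After move 1 (F): F=GGGG U=WWOO R=WRWR D=RRYY L=OYOY
After move 2 (U'): U=WOWO F=OYGG R=GGWR B=WRBB L=BBOY
After move 3 (F): F=GOGY U=WOYB R=WGOR D=WGYY L=BROR
After move 4 (F): F=GGYO U=WORR R=YGBR D=OWYY L=BWOG
After move 5 (R'): R=GRYB U=WBRW F=GOYR D=OGYO B=YRWB
After move 6 (F'): F=ORGY U=WBGY R=GROB D=WGYO L=BWOR
Query 1: L[1] = W
Query 2: R[0] = G
Query 3: U[2] = G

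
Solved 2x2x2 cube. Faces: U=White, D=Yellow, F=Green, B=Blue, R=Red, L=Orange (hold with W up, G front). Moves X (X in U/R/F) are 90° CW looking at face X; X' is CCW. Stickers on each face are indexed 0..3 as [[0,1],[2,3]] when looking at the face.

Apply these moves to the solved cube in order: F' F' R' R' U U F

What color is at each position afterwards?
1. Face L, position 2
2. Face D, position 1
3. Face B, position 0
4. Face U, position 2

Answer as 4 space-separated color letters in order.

Answer: O O G R

Derivation:
After move 1 (F'): F=GGGG U=WWRR R=YRYR D=OOYY L=OWOW
After move 2 (F'): F=GGGG U=WWYY R=OROR D=WWYY L=OROR
After move 3 (R'): R=RROO U=WBYB F=GWGY D=WGYG B=YBWB
After move 4 (R'): R=RORO U=WWYY F=GBGB D=WWYY B=GBGB
After move 5 (U): U=YWYW F=ROGB R=GBRO B=ORGB L=GBOR
After move 6 (U): U=YYWW F=GBGB R=ORRO B=GBGB L=ROOR
After move 7 (F): F=GGBB U=YYRO R=WRWO D=ROYY L=RWOW
Query 1: L[2] = O
Query 2: D[1] = O
Query 3: B[0] = G
Query 4: U[2] = R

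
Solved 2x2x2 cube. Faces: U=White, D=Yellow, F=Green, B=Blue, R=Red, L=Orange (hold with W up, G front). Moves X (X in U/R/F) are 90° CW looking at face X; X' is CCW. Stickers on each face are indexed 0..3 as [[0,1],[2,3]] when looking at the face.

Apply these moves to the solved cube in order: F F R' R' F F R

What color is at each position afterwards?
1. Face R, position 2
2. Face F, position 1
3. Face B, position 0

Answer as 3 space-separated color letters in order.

After move 1 (F): F=GGGG U=WWOO R=WRWR D=RRYY L=OYOY
After move 2 (F): F=GGGG U=WWYY R=OROR D=WWYY L=OROR
After move 3 (R'): R=RROO U=WBYB F=GWGY D=WGYG B=YBWB
After move 4 (R'): R=RORO U=WWYY F=GBGB D=WWYY B=GBGB
After move 5 (F): F=GGBB U=WWRR R=YOYO D=RRYY L=OWOW
After move 6 (F): F=BGBG U=WWWW R=RORO D=YYYY L=OROR
After move 7 (R): R=RROO U=WGWG F=BYBY D=YGYG B=WBWB
Query 1: R[2] = O
Query 2: F[1] = Y
Query 3: B[0] = W

Answer: O Y W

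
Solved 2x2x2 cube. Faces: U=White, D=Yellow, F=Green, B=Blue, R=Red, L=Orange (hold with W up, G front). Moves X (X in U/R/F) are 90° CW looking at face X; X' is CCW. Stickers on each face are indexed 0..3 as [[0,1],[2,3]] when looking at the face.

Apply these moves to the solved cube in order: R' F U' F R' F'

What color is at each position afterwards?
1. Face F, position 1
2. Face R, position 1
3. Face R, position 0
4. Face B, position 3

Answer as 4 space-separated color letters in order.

Answer: B R O B

Derivation:
After move 1 (R'): R=RRRR U=WBWB F=GWGW D=YGYG B=YBYB
After move 2 (F): F=GGWW U=WBOO R=WRBR D=RRYG L=OYOG
After move 3 (U'): U=BOWO F=OYWW R=GGBR B=WRYB L=YBOG
After move 4 (F): F=WOWY U=BOGB R=WGOR D=BGYG L=YROR
After move 5 (R'): R=GRWO U=BYGW F=WOWB D=BOYY B=GRGB
After move 6 (F'): F=OBWW U=BYGW R=ORBO D=RRYY L=YWOG
Query 1: F[1] = B
Query 2: R[1] = R
Query 3: R[0] = O
Query 4: B[3] = B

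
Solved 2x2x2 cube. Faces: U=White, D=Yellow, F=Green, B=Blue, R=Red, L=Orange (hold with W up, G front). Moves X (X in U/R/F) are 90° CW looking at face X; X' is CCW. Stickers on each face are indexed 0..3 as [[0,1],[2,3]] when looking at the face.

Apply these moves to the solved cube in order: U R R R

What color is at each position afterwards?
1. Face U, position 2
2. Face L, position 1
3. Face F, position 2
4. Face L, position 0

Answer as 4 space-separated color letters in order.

After move 1 (U): U=WWWW F=RRGG R=BBRR B=OOBB L=GGOO
After move 2 (R): R=RBRB U=WRWG F=RYGY D=YBYO B=WOWB
After move 3 (R): R=RRBB U=WYWY F=RBGO D=YWYW B=GORB
After move 4 (R): R=BRBR U=WBWO F=RWGW D=YRYG B=YOYB
Query 1: U[2] = W
Query 2: L[1] = G
Query 3: F[2] = G
Query 4: L[0] = G

Answer: W G G G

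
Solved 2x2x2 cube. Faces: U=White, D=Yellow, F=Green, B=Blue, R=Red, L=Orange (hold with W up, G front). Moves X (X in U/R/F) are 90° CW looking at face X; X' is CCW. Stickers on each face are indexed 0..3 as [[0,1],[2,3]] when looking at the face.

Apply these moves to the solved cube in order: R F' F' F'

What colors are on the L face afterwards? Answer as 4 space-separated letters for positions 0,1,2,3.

Answer: O Y O B

Derivation:
After move 1 (R): R=RRRR U=WGWG F=GYGY D=YBYB B=WBWB
After move 2 (F'): F=YYGG U=WGRR R=BRYR D=OOYB L=OGOW
After move 3 (F'): F=YGYG U=WGBY R=OROR D=GWYB L=OROR
After move 4 (F'): F=GGYY U=WGOO R=WRGR D=RRYB L=OYOB
Query: L face = OYOB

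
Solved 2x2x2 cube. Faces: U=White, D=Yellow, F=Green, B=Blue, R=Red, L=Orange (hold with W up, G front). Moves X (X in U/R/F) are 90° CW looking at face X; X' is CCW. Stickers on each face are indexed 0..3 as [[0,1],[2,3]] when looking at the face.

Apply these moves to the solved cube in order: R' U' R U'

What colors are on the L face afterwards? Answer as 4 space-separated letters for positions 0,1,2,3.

Answer: W R O O

Derivation:
After move 1 (R'): R=RRRR U=WBWB F=GWGW D=YGYG B=YBYB
After move 2 (U'): U=BBWW F=OOGW R=GWRR B=RRYB L=YBOO
After move 3 (R): R=RGRW U=BOWW F=OGGG D=YYYR B=WRBB
After move 4 (U'): U=OWBW F=YBGG R=OGRW B=RGBB L=WROO
Query: L face = WROO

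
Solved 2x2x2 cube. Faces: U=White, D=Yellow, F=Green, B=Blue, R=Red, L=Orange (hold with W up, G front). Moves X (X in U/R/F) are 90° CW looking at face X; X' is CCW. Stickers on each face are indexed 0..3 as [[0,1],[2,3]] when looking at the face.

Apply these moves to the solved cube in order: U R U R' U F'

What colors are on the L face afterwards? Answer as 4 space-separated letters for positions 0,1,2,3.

After move 1 (U): U=WWWW F=RRGG R=BBRR B=OOBB L=GGOO
After move 2 (R): R=RBRB U=WRWG F=RYGY D=YBYO B=WOWB
After move 3 (U): U=WWGR F=RBGY R=WORB B=GGWB L=RYOO
After move 4 (R'): R=OBWR U=WWGG F=RWGR D=YBYY B=OGBB
After move 5 (U): U=GWGW F=OBGR R=OGWR B=RYBB L=RWOO
After move 6 (F'): F=BROG U=GWOW R=BGYR D=WOYY L=RWOG
Query: L face = RWOG

Answer: R W O G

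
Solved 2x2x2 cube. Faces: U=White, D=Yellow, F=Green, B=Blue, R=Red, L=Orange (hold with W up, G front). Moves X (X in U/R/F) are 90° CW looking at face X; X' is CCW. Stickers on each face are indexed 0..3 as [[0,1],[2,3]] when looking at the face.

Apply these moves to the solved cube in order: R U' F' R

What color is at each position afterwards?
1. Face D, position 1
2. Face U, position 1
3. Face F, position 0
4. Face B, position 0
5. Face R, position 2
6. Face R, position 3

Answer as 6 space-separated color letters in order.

After move 1 (R): R=RRRR U=WGWG F=GYGY D=YBYB B=WBWB
After move 2 (U'): U=GGWW F=OOGY R=GYRR B=RRWB L=WBOO
After move 3 (F'): F=OYOG U=GGGR R=BYYR D=BOYB L=WWOW
After move 4 (R): R=YBRY U=GYGG F=OOOB D=BWYR B=RRGB
Query 1: D[1] = W
Query 2: U[1] = Y
Query 3: F[0] = O
Query 4: B[0] = R
Query 5: R[2] = R
Query 6: R[3] = Y

Answer: W Y O R R Y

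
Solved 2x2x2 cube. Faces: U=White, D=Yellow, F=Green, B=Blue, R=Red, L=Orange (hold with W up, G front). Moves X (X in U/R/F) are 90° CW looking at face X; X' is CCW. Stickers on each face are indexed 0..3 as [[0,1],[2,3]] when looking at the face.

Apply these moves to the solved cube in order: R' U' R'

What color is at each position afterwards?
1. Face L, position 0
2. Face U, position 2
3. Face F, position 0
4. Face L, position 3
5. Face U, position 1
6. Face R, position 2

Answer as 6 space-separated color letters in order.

Answer: Y W O O Y G

Derivation:
After move 1 (R'): R=RRRR U=WBWB F=GWGW D=YGYG B=YBYB
After move 2 (U'): U=BBWW F=OOGW R=GWRR B=RRYB L=YBOO
After move 3 (R'): R=WRGR U=BYWR F=OBGW D=YOYW B=GRGB
Query 1: L[0] = Y
Query 2: U[2] = W
Query 3: F[0] = O
Query 4: L[3] = O
Query 5: U[1] = Y
Query 6: R[2] = G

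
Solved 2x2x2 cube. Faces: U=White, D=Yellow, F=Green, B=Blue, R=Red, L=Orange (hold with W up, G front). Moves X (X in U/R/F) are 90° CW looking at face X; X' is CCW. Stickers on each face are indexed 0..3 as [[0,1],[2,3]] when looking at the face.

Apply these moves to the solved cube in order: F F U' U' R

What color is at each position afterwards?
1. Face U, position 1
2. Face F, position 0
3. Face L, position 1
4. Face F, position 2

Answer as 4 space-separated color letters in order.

After move 1 (F): F=GGGG U=WWOO R=WRWR D=RRYY L=OYOY
After move 2 (F): F=GGGG U=WWYY R=OROR D=WWYY L=OROR
After move 3 (U'): U=WYWY F=ORGG R=GGOR B=ORBB L=BBOR
After move 4 (U'): U=YYWW F=BBGG R=OROR B=GGBB L=OROR
After move 5 (R): R=OORR U=YBWG F=BWGY D=WBYG B=WGYB
Query 1: U[1] = B
Query 2: F[0] = B
Query 3: L[1] = R
Query 4: F[2] = G

Answer: B B R G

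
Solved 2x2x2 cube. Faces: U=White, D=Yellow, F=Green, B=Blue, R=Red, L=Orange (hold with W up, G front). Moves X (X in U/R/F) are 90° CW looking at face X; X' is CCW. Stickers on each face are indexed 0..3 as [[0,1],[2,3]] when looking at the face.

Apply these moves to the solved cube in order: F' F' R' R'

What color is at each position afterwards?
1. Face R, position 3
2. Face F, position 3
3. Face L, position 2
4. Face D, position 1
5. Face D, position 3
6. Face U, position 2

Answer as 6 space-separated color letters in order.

Answer: O B O W Y Y

Derivation:
After move 1 (F'): F=GGGG U=WWRR R=YRYR D=OOYY L=OWOW
After move 2 (F'): F=GGGG U=WWYY R=OROR D=WWYY L=OROR
After move 3 (R'): R=RROO U=WBYB F=GWGY D=WGYG B=YBWB
After move 4 (R'): R=RORO U=WWYY F=GBGB D=WWYY B=GBGB
Query 1: R[3] = O
Query 2: F[3] = B
Query 3: L[2] = O
Query 4: D[1] = W
Query 5: D[3] = Y
Query 6: U[2] = Y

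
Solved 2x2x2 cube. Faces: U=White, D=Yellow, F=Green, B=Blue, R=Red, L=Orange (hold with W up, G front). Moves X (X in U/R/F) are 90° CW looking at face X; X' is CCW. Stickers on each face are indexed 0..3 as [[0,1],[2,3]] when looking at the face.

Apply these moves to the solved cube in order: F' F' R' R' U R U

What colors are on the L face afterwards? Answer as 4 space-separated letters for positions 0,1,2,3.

Answer: R W O R

Derivation:
After move 1 (F'): F=GGGG U=WWRR R=YRYR D=OOYY L=OWOW
After move 2 (F'): F=GGGG U=WWYY R=OROR D=WWYY L=OROR
After move 3 (R'): R=RROO U=WBYB F=GWGY D=WGYG B=YBWB
After move 4 (R'): R=RORO U=WWYY F=GBGB D=WWYY B=GBGB
After move 5 (U): U=YWYW F=ROGB R=GBRO B=ORGB L=GBOR
After move 6 (R): R=RGOB U=YOYB F=RWGY D=WGYO B=WRWB
After move 7 (U): U=YYBO F=RGGY R=WROB B=GBWB L=RWOR
Query: L face = RWOR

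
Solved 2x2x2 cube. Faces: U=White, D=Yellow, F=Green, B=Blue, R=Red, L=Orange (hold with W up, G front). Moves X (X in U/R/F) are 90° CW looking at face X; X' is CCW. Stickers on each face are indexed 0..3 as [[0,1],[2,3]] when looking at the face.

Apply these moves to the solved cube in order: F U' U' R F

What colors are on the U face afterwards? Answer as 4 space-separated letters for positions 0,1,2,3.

Answer: O B Y R

Derivation:
After move 1 (F): F=GGGG U=WWOO R=WRWR D=RRYY L=OYOY
After move 2 (U'): U=WOWO F=OYGG R=GGWR B=WRBB L=BBOY
After move 3 (U'): U=OOWW F=BBGG R=OYWR B=GGBB L=WROY
After move 4 (R): R=WORY U=OBWG F=BRGY D=RBYG B=WGOB
After move 5 (F): F=GBYR U=OBYR R=WOGY D=RWYG L=WROB
Query: U face = OBYR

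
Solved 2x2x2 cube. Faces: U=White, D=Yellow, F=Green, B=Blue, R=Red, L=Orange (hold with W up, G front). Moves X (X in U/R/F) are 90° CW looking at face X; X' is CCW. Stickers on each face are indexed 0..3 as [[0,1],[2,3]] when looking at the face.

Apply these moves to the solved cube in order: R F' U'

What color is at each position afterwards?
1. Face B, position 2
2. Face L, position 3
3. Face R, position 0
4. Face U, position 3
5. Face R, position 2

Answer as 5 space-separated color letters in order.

After move 1 (R): R=RRRR U=WGWG F=GYGY D=YBYB B=WBWB
After move 2 (F'): F=YYGG U=WGRR R=BRYR D=OOYB L=OGOW
After move 3 (U'): U=GRWR F=OGGG R=YYYR B=BRWB L=WBOW
Query 1: B[2] = W
Query 2: L[3] = W
Query 3: R[0] = Y
Query 4: U[3] = R
Query 5: R[2] = Y

Answer: W W Y R Y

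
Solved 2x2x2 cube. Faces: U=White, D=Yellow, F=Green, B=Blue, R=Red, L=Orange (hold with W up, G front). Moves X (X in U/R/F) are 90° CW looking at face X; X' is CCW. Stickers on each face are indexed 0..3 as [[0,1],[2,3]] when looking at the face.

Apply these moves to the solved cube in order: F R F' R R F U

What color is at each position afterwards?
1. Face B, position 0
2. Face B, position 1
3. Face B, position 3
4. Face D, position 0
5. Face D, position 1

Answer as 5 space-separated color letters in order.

After move 1 (F): F=GGGG U=WWOO R=WRWR D=RRYY L=OYOY
After move 2 (R): R=WWRR U=WGOG F=GRGY D=RBYB B=OBWB
After move 3 (F'): F=RYGG U=WGWR R=BWRR D=YYYB L=OGOO
After move 4 (R): R=RBRW U=WYWG F=RYGB D=YWYO B=RBGB
After move 5 (R): R=RRWB U=WYWB F=RWGO D=YGYR B=GBYB
After move 6 (F): F=GROW U=WYOG R=WRBB D=WRYR L=OYOG
After move 7 (U): U=OWGY F=WROW R=GBBB B=OYYB L=GROG
Query 1: B[0] = O
Query 2: B[1] = Y
Query 3: B[3] = B
Query 4: D[0] = W
Query 5: D[1] = R

Answer: O Y B W R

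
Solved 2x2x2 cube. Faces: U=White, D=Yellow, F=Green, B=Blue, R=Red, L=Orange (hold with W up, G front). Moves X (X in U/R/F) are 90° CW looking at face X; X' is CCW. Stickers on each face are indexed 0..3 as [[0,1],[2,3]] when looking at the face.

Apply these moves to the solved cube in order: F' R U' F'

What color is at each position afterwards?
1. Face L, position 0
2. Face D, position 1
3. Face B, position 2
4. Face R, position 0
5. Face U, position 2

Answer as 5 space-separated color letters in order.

After move 1 (F'): F=GGGG U=WWRR R=YRYR D=OOYY L=OWOW
After move 2 (R): R=YYRR U=WGRG F=GOGY D=OBYB B=RBWB
After move 3 (U'): U=GGWR F=OWGY R=GORR B=YYWB L=RBOW
After move 4 (F'): F=WYOG U=GGGR R=BOOR D=BWYB L=RROW
Query 1: L[0] = R
Query 2: D[1] = W
Query 3: B[2] = W
Query 4: R[0] = B
Query 5: U[2] = G

Answer: R W W B G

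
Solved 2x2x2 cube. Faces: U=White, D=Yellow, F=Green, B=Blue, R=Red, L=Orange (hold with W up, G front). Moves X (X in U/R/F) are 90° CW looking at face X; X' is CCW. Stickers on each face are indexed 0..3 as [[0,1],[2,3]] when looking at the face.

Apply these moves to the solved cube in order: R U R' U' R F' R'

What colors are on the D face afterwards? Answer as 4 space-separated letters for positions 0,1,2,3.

After move 1 (R): R=RRRR U=WGWG F=GYGY D=YBYB B=WBWB
After move 2 (U): U=WWGG F=RRGY R=WBRR B=OOWB L=GYOO
After move 3 (R'): R=BRWR U=WWGO F=RWGG D=YRYY B=BOBB
After move 4 (U'): U=WOWG F=GYGG R=RWWR B=BRBB L=BOOO
After move 5 (R): R=WRRW U=WYWG F=GRGY D=YBYB B=GROB
After move 6 (F'): F=RYGG U=WYWR R=BRYW D=OOYB L=BGOW
After move 7 (R'): R=RWBY U=WOWG F=RYGR D=OYYG B=BROB
Query: D face = OYYG

Answer: O Y Y G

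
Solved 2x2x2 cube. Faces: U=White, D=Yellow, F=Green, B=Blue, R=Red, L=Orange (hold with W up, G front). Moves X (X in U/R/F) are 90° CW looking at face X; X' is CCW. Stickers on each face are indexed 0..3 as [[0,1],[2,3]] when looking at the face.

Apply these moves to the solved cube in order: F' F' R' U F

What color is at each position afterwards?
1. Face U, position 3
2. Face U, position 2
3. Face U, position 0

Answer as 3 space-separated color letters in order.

Answer: W R Y

Derivation:
After move 1 (F'): F=GGGG U=WWRR R=YRYR D=OOYY L=OWOW
After move 2 (F'): F=GGGG U=WWYY R=OROR D=WWYY L=OROR
After move 3 (R'): R=RROO U=WBYB F=GWGY D=WGYG B=YBWB
After move 4 (U): U=YWBB F=RRGY R=YBOO B=ORWB L=GWOR
After move 5 (F): F=GRYR U=YWRW R=BBBO D=OYYG L=GWOG
Query 1: U[3] = W
Query 2: U[2] = R
Query 3: U[0] = Y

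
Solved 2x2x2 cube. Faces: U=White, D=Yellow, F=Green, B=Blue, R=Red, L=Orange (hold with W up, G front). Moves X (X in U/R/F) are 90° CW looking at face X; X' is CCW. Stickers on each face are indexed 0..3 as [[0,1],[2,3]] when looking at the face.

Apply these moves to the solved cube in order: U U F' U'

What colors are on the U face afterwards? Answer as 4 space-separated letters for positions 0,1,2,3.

Answer: W R W O

Derivation:
After move 1 (U): U=WWWW F=RRGG R=BBRR B=OOBB L=GGOO
After move 2 (U): U=WWWW F=BBGG R=OORR B=GGBB L=RROO
After move 3 (F'): F=BGBG U=WWOR R=YOYR D=ROYY L=RWOW
After move 4 (U'): U=WRWO F=RWBG R=BGYR B=YOBB L=GGOW
Query: U face = WRWO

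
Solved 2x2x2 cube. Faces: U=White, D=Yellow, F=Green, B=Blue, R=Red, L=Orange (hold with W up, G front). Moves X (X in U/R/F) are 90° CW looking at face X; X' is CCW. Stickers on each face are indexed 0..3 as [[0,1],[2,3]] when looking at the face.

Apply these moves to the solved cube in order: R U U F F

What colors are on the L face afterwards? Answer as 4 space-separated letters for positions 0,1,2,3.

Answer: R R O O

Derivation:
After move 1 (R): R=RRRR U=WGWG F=GYGY D=YBYB B=WBWB
After move 2 (U): U=WWGG F=RRGY R=WBRR B=OOWB L=GYOO
After move 3 (U): U=GWGW F=WBGY R=OORR B=GYWB L=RROO
After move 4 (F): F=GWYB U=GWOR R=GOWR D=ROYB L=RYOB
After move 5 (F): F=YGBW U=GWBY R=OORR D=WGYB L=RROO
Query: L face = RROO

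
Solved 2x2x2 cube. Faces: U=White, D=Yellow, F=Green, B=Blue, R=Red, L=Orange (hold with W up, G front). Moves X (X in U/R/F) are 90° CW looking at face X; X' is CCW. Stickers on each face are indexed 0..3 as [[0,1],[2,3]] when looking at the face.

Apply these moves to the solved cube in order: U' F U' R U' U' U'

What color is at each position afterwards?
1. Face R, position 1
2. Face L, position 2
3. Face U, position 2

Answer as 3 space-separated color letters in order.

Answer: G O O

Derivation:
After move 1 (U'): U=WWWW F=OOGG R=GGRR B=RRBB L=BBOO
After move 2 (F): F=GOGO U=WWOB R=WGWR D=RGYY L=BYOY
After move 3 (U'): U=WBWO F=BYGO R=GOWR B=WGBB L=RROY
After move 4 (R): R=WGRO U=WYWO F=BGGY D=RBYW B=OGBB
After move 5 (U'): U=YOWW F=RRGY R=BGRO B=WGBB L=OGOY
After move 6 (U'): U=OWYW F=OGGY R=RRRO B=BGBB L=WGOY
After move 7 (U'): U=WWOY F=WGGY R=OGRO B=RRBB L=BGOY
Query 1: R[1] = G
Query 2: L[2] = O
Query 3: U[2] = O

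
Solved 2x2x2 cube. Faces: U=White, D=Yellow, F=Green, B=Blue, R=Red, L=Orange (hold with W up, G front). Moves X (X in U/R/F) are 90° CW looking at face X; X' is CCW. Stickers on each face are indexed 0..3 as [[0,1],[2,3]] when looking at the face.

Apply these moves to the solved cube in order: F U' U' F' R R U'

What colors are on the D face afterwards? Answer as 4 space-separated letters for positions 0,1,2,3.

Answer: R O Y W

Derivation:
After move 1 (F): F=GGGG U=WWOO R=WRWR D=RRYY L=OYOY
After move 2 (U'): U=WOWO F=OYGG R=GGWR B=WRBB L=BBOY
After move 3 (U'): U=OOWW F=BBGG R=OYWR B=GGBB L=WROY
After move 4 (F'): F=BGBG U=OOOW R=RYRR D=RYYY L=WWOW
After move 5 (R): R=RRRY U=OGOG F=BYBY D=RBYG B=WGOB
After move 6 (R): R=RRYR U=OYOY F=BBBG D=ROYW B=GGGB
After move 7 (U'): U=YYOO F=WWBG R=BBYR B=RRGB L=GGOW
Query: D face = ROYW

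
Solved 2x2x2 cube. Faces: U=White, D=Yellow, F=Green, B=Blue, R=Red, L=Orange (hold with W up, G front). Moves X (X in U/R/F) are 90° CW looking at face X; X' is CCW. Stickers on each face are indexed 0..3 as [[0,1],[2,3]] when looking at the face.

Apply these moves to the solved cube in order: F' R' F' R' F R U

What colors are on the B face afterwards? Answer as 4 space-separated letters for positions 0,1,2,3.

Answer: O W O B

Derivation:
After move 1 (F'): F=GGGG U=WWRR R=YRYR D=OOYY L=OWOW
After move 2 (R'): R=RRYY U=WBRB F=GWGR D=OGYG B=YBOB
After move 3 (F'): F=WRGG U=WBRY R=GROY D=WWYG L=OBOR
After move 4 (R'): R=RYGO U=WORY F=WBGY D=WRYG B=GBWB
After move 5 (F): F=GWYB U=WORB R=RYYO D=GRYG L=OWOR
After move 6 (R): R=YROY U=WWRB F=GRYG D=GWYG B=BBOB
After move 7 (U): U=RWBW F=YRYG R=BBOY B=OWOB L=GROR
Query: B face = OWOB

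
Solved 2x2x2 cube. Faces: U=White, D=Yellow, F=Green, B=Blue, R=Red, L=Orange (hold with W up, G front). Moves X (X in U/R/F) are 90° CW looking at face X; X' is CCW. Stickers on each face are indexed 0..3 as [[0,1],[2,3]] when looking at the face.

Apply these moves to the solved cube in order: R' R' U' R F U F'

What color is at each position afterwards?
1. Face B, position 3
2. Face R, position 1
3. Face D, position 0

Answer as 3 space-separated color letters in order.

After move 1 (R'): R=RRRR U=WBWB F=GWGW D=YGYG B=YBYB
After move 2 (R'): R=RRRR U=WYWY F=GBGB D=YWYW B=GBGB
After move 3 (U'): U=YYWW F=OOGB R=GBRR B=RRGB L=GBOO
After move 4 (R): R=RGRB U=YOWB F=OWGW D=YGYR B=WRYB
After move 5 (F): F=GOWW U=YOOB R=WGBB D=RRYR L=GYOG
After move 6 (U): U=OYBO F=WGWW R=WRBB B=GYYB L=GOOG
After move 7 (F'): F=GWWW U=OYWB R=RRRB D=OGYR L=GOOB
Query 1: B[3] = B
Query 2: R[1] = R
Query 3: D[0] = O

Answer: B R O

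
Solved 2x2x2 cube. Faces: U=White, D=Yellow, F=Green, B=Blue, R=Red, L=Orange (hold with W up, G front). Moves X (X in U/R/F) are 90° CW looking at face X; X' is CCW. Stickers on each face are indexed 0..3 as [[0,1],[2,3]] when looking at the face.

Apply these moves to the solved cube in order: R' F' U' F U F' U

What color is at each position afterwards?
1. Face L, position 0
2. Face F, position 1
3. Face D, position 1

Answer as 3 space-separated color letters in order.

Answer: W R O

Derivation:
After move 1 (R'): R=RRRR U=WBWB F=GWGW D=YGYG B=YBYB
After move 2 (F'): F=WWGG U=WBRR R=GRYR D=OOYG L=OBOW
After move 3 (U'): U=BRWR F=OBGG R=WWYR B=GRYB L=YBOW
After move 4 (F): F=GOGB U=BRWB R=WWRR D=YWYG L=YOOO
After move 5 (U): U=WBBR F=WWGB R=GRRR B=YOYB L=GOOO
After move 6 (F'): F=WBWG U=WBGR R=WRYR D=OOYG L=GROB
After move 7 (U): U=GWRB F=WRWG R=YOYR B=GRYB L=WBOB
Query 1: L[0] = W
Query 2: F[1] = R
Query 3: D[1] = O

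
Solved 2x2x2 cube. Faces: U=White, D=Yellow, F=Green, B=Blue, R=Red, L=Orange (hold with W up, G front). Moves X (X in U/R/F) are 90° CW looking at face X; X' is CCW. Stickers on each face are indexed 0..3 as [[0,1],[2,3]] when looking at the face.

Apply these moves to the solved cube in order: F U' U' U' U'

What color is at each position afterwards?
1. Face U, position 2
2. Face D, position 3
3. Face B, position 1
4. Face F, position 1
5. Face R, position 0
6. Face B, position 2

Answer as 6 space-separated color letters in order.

Answer: O Y B G W B

Derivation:
After move 1 (F): F=GGGG U=WWOO R=WRWR D=RRYY L=OYOY
After move 2 (U'): U=WOWO F=OYGG R=GGWR B=WRBB L=BBOY
After move 3 (U'): U=OOWW F=BBGG R=OYWR B=GGBB L=WROY
After move 4 (U'): U=OWOW F=WRGG R=BBWR B=OYBB L=GGOY
After move 5 (U'): U=WWOO F=GGGG R=WRWR B=BBBB L=OYOY
Query 1: U[2] = O
Query 2: D[3] = Y
Query 3: B[1] = B
Query 4: F[1] = G
Query 5: R[0] = W
Query 6: B[2] = B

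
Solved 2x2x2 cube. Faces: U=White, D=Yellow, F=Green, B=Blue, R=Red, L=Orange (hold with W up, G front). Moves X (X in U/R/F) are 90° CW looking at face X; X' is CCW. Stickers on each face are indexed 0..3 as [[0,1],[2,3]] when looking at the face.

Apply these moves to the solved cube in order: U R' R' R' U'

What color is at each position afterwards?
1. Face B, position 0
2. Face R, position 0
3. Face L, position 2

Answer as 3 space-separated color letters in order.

Answer: R R O

Derivation:
After move 1 (U): U=WWWW F=RRGG R=BBRR B=OOBB L=GGOO
After move 2 (R'): R=BRBR U=WBWO F=RWGW D=YRYG B=YOYB
After move 3 (R'): R=RRBB U=WYWY F=RBGO D=YWYW B=GORB
After move 4 (R'): R=RBRB U=WRWG F=RYGY D=YBYO B=WOWB
After move 5 (U'): U=RGWW F=GGGY R=RYRB B=RBWB L=WOOO
Query 1: B[0] = R
Query 2: R[0] = R
Query 3: L[2] = O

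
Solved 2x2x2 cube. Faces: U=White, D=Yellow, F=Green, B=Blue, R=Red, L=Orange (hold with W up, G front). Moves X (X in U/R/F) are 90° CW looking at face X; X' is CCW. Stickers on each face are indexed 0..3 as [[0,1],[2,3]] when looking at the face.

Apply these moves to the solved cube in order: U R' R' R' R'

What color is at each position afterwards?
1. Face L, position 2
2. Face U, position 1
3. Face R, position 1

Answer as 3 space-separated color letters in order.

After move 1 (U): U=WWWW F=RRGG R=BBRR B=OOBB L=GGOO
After move 2 (R'): R=BRBR U=WBWO F=RWGW D=YRYG B=YOYB
After move 3 (R'): R=RRBB U=WYWY F=RBGO D=YWYW B=GORB
After move 4 (R'): R=RBRB U=WRWG F=RYGY D=YBYO B=WOWB
After move 5 (R'): R=BBRR U=WWWW F=RRGG D=YYYY B=OOBB
Query 1: L[2] = O
Query 2: U[1] = W
Query 3: R[1] = B

Answer: O W B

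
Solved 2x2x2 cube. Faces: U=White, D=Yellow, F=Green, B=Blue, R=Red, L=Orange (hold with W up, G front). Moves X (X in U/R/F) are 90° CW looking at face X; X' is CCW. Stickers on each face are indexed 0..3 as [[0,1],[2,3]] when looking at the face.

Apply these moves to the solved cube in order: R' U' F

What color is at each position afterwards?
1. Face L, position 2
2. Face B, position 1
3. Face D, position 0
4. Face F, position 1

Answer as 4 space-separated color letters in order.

Answer: O R R O

Derivation:
After move 1 (R'): R=RRRR U=WBWB F=GWGW D=YGYG B=YBYB
After move 2 (U'): U=BBWW F=OOGW R=GWRR B=RRYB L=YBOO
After move 3 (F): F=GOWO U=BBOB R=WWWR D=RGYG L=YYOG
Query 1: L[2] = O
Query 2: B[1] = R
Query 3: D[0] = R
Query 4: F[1] = O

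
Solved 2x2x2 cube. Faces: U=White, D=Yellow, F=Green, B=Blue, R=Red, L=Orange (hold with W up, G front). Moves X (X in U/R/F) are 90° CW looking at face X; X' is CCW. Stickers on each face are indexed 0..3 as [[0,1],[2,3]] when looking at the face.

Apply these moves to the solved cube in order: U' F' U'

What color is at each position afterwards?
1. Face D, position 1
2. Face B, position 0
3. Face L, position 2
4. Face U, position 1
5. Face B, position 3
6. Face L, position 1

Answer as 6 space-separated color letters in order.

After move 1 (U'): U=WWWW F=OOGG R=GGRR B=RRBB L=BBOO
After move 2 (F'): F=OGOG U=WWGR R=YGYR D=BOYY L=BWOW
After move 3 (U'): U=WRWG F=BWOG R=OGYR B=YGBB L=RROW
Query 1: D[1] = O
Query 2: B[0] = Y
Query 3: L[2] = O
Query 4: U[1] = R
Query 5: B[3] = B
Query 6: L[1] = R

Answer: O Y O R B R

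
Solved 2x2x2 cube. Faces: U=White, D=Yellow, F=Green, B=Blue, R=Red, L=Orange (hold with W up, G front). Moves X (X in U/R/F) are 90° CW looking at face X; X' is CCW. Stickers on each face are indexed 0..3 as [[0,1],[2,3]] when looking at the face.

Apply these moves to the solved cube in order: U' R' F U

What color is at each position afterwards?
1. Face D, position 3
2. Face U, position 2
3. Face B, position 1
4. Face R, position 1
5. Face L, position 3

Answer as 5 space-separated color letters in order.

After move 1 (U'): U=WWWW F=OOGG R=GGRR B=RRBB L=BBOO
After move 2 (R'): R=GRGR U=WBWR F=OWGW D=YOYG B=YRYB
After move 3 (F): F=GOWW U=WBOB R=WRRR D=GGYG L=BYOO
After move 4 (U): U=OWBB F=WRWW R=YRRR B=BYYB L=GOOO
Query 1: D[3] = G
Query 2: U[2] = B
Query 3: B[1] = Y
Query 4: R[1] = R
Query 5: L[3] = O

Answer: G B Y R O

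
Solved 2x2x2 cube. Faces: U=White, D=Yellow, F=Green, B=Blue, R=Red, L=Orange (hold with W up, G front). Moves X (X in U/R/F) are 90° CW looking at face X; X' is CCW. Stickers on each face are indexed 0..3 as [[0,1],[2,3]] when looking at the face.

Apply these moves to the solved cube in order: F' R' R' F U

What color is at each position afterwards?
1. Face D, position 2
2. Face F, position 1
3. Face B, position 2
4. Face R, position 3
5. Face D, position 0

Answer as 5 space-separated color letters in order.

Answer: Y Y G Y R

Derivation:
After move 1 (F'): F=GGGG U=WWRR R=YRYR D=OOYY L=OWOW
After move 2 (R'): R=RRYY U=WBRB F=GWGR D=OGYG B=YBOB
After move 3 (R'): R=RYRY U=WORY F=GBGB D=OWYR B=GBGB
After move 4 (F): F=GGBB U=WOWW R=RYYY D=RRYR L=OOOW
After move 5 (U): U=WWWO F=RYBB R=GBYY B=OOGB L=GGOW
Query 1: D[2] = Y
Query 2: F[1] = Y
Query 3: B[2] = G
Query 4: R[3] = Y
Query 5: D[0] = R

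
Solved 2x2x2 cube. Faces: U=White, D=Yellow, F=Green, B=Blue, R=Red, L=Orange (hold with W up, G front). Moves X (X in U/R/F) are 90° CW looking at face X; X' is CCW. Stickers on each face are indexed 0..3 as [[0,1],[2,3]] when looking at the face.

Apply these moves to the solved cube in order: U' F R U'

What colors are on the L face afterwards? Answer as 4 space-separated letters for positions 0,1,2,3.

Answer: B R O Y

Derivation:
After move 1 (U'): U=WWWW F=OOGG R=GGRR B=RRBB L=BBOO
After move 2 (F): F=GOGO U=WWOB R=WGWR D=RGYY L=BYOY
After move 3 (R): R=WWRG U=WOOO F=GGGY D=RBYR B=BRWB
After move 4 (U'): U=OOWO F=BYGY R=GGRG B=WWWB L=BROY
Query: L face = BROY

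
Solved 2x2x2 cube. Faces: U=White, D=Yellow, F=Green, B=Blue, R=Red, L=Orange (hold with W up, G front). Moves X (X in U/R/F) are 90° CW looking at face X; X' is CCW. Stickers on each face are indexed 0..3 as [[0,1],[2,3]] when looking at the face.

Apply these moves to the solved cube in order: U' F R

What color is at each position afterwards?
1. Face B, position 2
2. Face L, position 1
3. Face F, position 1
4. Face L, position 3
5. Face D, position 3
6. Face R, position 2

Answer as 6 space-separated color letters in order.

After move 1 (U'): U=WWWW F=OOGG R=GGRR B=RRBB L=BBOO
After move 2 (F): F=GOGO U=WWOB R=WGWR D=RGYY L=BYOY
After move 3 (R): R=WWRG U=WOOO F=GGGY D=RBYR B=BRWB
Query 1: B[2] = W
Query 2: L[1] = Y
Query 3: F[1] = G
Query 4: L[3] = Y
Query 5: D[3] = R
Query 6: R[2] = R

Answer: W Y G Y R R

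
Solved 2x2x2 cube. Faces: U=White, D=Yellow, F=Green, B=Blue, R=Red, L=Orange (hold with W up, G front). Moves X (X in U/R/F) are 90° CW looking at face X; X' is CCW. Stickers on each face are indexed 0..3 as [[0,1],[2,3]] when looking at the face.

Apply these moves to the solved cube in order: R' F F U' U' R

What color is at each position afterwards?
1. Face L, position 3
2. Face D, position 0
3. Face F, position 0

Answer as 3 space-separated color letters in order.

After move 1 (R'): R=RRRR U=WBWB F=GWGW D=YGYG B=YBYB
After move 2 (F): F=GGWW U=WBOO R=WRBR D=RRYG L=OYOG
After move 3 (F): F=WGWG U=WBGY R=OROR D=BWYG L=OROR
After move 4 (U'): U=BYWG F=ORWG R=WGOR B=ORYB L=YBOR
After move 5 (U'): U=YGBW F=YBWG R=OROR B=WGYB L=OROR
After move 6 (R): R=OORR U=YBBG F=YWWG D=BYYW B=WGGB
Query 1: L[3] = R
Query 2: D[0] = B
Query 3: F[0] = Y

Answer: R B Y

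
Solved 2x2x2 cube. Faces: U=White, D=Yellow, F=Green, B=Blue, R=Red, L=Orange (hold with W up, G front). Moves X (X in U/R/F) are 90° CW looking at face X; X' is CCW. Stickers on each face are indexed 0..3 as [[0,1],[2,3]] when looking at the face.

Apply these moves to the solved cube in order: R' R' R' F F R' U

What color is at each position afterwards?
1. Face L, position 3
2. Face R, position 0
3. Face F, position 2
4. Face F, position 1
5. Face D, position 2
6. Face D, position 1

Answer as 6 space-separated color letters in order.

Answer: R B Y R Y G

Derivation:
After move 1 (R'): R=RRRR U=WBWB F=GWGW D=YGYG B=YBYB
After move 2 (R'): R=RRRR U=WYWY F=GBGB D=YWYW B=GBGB
After move 3 (R'): R=RRRR U=WGWG F=GYGY D=YBYB B=WBWB
After move 4 (F): F=GGYY U=WGOO R=WRGR D=RRYB L=OYOB
After move 5 (F): F=YGYG U=WGBY R=OROR D=GWYB L=OROR
After move 6 (R'): R=RROO U=WWBW F=YGYY D=GGYG B=BBWB
After move 7 (U): U=BWWW F=RRYY R=BBOO B=ORWB L=YGOR
Query 1: L[3] = R
Query 2: R[0] = B
Query 3: F[2] = Y
Query 4: F[1] = R
Query 5: D[2] = Y
Query 6: D[1] = G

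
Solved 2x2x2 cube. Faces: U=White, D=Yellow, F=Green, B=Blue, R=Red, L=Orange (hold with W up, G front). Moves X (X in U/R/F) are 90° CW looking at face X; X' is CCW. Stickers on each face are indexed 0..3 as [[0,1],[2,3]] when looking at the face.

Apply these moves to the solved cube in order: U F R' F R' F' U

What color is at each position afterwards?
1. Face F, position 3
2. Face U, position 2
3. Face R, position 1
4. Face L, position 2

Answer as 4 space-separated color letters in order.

Answer: G O O O

Derivation:
After move 1 (U): U=WWWW F=RRGG R=BBRR B=OOBB L=GGOO
After move 2 (F): F=GRGR U=WWOG R=WBWR D=RBYY L=GYOY
After move 3 (R'): R=BRWW U=WBOO F=GWGG D=RRYR B=YOBB
After move 4 (F): F=GGGW U=WBYY R=OROW D=WBYR L=GROR
After move 5 (R'): R=RWOO U=WBYY F=GBGY D=WGYW B=ROBB
After move 6 (F'): F=BYGG U=WBRO R=GWWO D=RRYW L=GYOY
After move 7 (U): U=RWOB F=GWGG R=ROWO B=GYBB L=BYOY
Query 1: F[3] = G
Query 2: U[2] = O
Query 3: R[1] = O
Query 4: L[2] = O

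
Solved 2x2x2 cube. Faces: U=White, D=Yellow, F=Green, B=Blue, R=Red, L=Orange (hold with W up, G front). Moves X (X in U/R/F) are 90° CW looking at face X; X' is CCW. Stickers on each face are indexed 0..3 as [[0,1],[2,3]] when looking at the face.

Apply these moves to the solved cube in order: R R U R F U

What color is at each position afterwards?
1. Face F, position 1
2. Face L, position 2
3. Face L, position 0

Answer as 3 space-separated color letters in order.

After move 1 (R): R=RRRR U=WGWG F=GYGY D=YBYB B=WBWB
After move 2 (R): R=RRRR U=WYWY F=GBGB D=YWYW B=GBGB
After move 3 (U): U=WWYY F=RRGB R=GBRR B=OOGB L=GBOO
After move 4 (R): R=RGRB U=WRYB F=RWGW D=YGYO B=YOWB
After move 5 (F): F=GRWW U=WROB R=YGBB D=RRYO L=GYOG
After move 6 (U): U=OWBR F=YGWW R=YOBB B=GYWB L=GROG
Query 1: F[1] = G
Query 2: L[2] = O
Query 3: L[0] = G

Answer: G O G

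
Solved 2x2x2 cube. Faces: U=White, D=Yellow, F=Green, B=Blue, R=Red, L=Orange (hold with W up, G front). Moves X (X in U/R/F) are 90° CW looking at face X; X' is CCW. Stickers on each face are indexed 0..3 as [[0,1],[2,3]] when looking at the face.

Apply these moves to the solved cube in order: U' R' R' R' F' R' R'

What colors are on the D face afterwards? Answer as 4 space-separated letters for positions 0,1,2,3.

After move 1 (U'): U=WWWW F=OOGG R=GGRR B=RRBB L=BBOO
After move 2 (R'): R=GRGR U=WBWR F=OWGW D=YOYG B=YRYB
After move 3 (R'): R=RRGG U=WYWY F=OBGR D=YWYW B=GROB
After move 4 (R'): R=RGRG U=WOWG F=OYGY D=YBYR B=WRWB
After move 5 (F'): F=YYOG U=WORR R=BGYG D=BOYR L=BGOW
After move 6 (R'): R=GGBY U=WWRW F=YOOR D=BYYG B=RROB
After move 7 (R'): R=GYGB U=WORR F=YWOW D=BOYR B=GRYB
Query: D face = BOYR

Answer: B O Y R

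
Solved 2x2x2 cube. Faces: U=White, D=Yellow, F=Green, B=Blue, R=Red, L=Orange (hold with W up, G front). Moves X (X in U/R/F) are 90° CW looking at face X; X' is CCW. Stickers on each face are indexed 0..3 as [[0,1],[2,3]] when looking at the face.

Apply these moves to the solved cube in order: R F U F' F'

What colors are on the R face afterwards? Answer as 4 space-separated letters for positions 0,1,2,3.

After move 1 (R): R=RRRR U=WGWG F=GYGY D=YBYB B=WBWB
After move 2 (F): F=GGYY U=WGOO R=WRGR D=RRYB L=OYOB
After move 3 (U): U=OWOG F=WRYY R=WBGR B=OYWB L=GGOB
After move 4 (F'): F=RYWY U=OWWG R=RBRR D=GBYB L=GGOO
After move 5 (F'): F=YYRW U=OWRR R=BBGR D=GOYB L=GGOW
Query: R face = BBGR

Answer: B B G R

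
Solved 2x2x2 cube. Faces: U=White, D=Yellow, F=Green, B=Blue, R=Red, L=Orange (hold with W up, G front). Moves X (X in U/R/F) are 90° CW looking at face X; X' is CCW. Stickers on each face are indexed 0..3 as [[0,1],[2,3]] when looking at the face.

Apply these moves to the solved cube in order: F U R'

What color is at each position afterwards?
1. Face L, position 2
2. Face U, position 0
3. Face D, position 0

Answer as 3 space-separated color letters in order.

After move 1 (F): F=GGGG U=WWOO R=WRWR D=RRYY L=OYOY
After move 2 (U): U=OWOW F=WRGG R=BBWR B=OYBB L=GGOY
After move 3 (R'): R=BRBW U=OBOO F=WWGW D=RRYG B=YYRB
Query 1: L[2] = O
Query 2: U[0] = O
Query 3: D[0] = R

Answer: O O R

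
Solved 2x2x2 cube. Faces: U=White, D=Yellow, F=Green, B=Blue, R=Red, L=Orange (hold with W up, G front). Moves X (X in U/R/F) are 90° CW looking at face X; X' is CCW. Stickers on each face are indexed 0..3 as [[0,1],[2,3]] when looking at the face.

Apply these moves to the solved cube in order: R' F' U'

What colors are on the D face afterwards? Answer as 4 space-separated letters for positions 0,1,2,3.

Answer: O O Y G

Derivation:
After move 1 (R'): R=RRRR U=WBWB F=GWGW D=YGYG B=YBYB
After move 2 (F'): F=WWGG U=WBRR R=GRYR D=OOYG L=OBOW
After move 3 (U'): U=BRWR F=OBGG R=WWYR B=GRYB L=YBOW
Query: D face = OOYG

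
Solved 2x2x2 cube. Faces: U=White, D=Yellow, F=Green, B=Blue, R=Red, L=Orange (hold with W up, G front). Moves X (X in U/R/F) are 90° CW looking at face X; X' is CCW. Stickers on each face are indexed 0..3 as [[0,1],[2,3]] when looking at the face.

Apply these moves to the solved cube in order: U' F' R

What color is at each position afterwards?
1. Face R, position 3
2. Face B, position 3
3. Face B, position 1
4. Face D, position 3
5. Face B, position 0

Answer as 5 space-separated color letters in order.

After move 1 (U'): U=WWWW F=OOGG R=GGRR B=RRBB L=BBOO
After move 2 (F'): F=OGOG U=WWGR R=YGYR D=BOYY L=BWOW
After move 3 (R): R=YYRG U=WGGG F=OOOY D=BBYR B=RRWB
Query 1: R[3] = G
Query 2: B[3] = B
Query 3: B[1] = R
Query 4: D[3] = R
Query 5: B[0] = R

Answer: G B R R R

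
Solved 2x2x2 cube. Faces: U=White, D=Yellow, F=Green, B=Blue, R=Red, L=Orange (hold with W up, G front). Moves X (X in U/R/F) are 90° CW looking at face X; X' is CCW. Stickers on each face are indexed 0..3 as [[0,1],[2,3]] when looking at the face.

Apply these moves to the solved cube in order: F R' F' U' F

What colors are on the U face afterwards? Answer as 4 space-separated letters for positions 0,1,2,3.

Answer: B W O B

Derivation:
After move 1 (F): F=GGGG U=WWOO R=WRWR D=RRYY L=OYOY
After move 2 (R'): R=RRWW U=WBOB F=GWGO D=RGYG B=YBRB
After move 3 (F'): F=WOGG U=WBRW R=GRRW D=YYYG L=OBOO
After move 4 (U'): U=BWWR F=OBGG R=WORW B=GRRB L=YBOO
After move 5 (F): F=GOGB U=BWOB R=WORW D=RWYG L=YYOY
Query: U face = BWOB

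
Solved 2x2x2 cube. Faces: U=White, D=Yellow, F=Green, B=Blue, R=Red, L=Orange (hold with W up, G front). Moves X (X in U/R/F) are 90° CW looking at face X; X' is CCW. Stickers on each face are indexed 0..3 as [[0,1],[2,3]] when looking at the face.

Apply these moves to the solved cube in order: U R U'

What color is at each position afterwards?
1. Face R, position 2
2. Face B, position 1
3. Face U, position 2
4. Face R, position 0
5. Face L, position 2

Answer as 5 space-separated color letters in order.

After move 1 (U): U=WWWW F=RRGG R=BBRR B=OOBB L=GGOO
After move 2 (R): R=RBRB U=WRWG F=RYGY D=YBYO B=WOWB
After move 3 (U'): U=RGWW F=GGGY R=RYRB B=RBWB L=WOOO
Query 1: R[2] = R
Query 2: B[1] = B
Query 3: U[2] = W
Query 4: R[0] = R
Query 5: L[2] = O

Answer: R B W R O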